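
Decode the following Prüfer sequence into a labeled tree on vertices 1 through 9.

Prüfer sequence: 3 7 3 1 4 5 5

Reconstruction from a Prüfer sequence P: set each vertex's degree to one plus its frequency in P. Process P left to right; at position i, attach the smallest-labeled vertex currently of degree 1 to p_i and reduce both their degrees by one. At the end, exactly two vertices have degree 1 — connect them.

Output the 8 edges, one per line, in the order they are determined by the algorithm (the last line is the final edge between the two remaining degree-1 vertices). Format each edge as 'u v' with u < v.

Answer: 2 3
6 7
3 7
1 3
1 4
4 5
5 8
5 9

Derivation:
Initial degrees: {1:2, 2:1, 3:3, 4:2, 5:3, 6:1, 7:2, 8:1, 9:1}
Step 1: smallest deg-1 vertex = 2, p_1 = 3. Add edge {2,3}. Now deg[2]=0, deg[3]=2.
Step 2: smallest deg-1 vertex = 6, p_2 = 7. Add edge {6,7}. Now deg[6]=0, deg[7]=1.
Step 3: smallest deg-1 vertex = 7, p_3 = 3. Add edge {3,7}. Now deg[7]=0, deg[3]=1.
Step 4: smallest deg-1 vertex = 3, p_4 = 1. Add edge {1,3}. Now deg[3]=0, deg[1]=1.
Step 5: smallest deg-1 vertex = 1, p_5 = 4. Add edge {1,4}. Now deg[1]=0, deg[4]=1.
Step 6: smallest deg-1 vertex = 4, p_6 = 5. Add edge {4,5}. Now deg[4]=0, deg[5]=2.
Step 7: smallest deg-1 vertex = 8, p_7 = 5. Add edge {5,8}. Now deg[8]=0, deg[5]=1.
Final: two remaining deg-1 vertices are 5, 9. Add edge {5,9}.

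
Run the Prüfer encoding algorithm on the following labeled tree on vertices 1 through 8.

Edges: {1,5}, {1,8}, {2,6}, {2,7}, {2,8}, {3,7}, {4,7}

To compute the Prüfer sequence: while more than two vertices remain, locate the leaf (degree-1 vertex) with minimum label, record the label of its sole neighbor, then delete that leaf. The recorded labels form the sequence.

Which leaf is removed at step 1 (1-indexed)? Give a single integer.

Answer: 3

Derivation:
Step 1: current leaves = {3,4,5,6}. Remove leaf 3 (neighbor: 7).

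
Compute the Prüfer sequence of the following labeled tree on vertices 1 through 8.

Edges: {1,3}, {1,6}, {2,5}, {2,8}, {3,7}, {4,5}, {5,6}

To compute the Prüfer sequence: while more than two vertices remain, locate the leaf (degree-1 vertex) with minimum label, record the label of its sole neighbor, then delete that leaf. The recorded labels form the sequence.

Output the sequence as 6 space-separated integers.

Step 1: leaves = {4,7,8}. Remove smallest leaf 4, emit neighbor 5.
Step 2: leaves = {7,8}. Remove smallest leaf 7, emit neighbor 3.
Step 3: leaves = {3,8}. Remove smallest leaf 3, emit neighbor 1.
Step 4: leaves = {1,8}. Remove smallest leaf 1, emit neighbor 6.
Step 5: leaves = {6,8}. Remove smallest leaf 6, emit neighbor 5.
Step 6: leaves = {5,8}. Remove smallest leaf 5, emit neighbor 2.
Done: 2 vertices remain (2, 8). Sequence = [5 3 1 6 5 2]

Answer: 5 3 1 6 5 2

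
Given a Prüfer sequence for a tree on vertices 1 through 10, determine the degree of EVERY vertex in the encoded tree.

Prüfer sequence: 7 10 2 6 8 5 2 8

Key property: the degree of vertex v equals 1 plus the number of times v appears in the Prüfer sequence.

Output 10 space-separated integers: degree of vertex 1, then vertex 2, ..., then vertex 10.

p_1 = 7: count[7] becomes 1
p_2 = 10: count[10] becomes 1
p_3 = 2: count[2] becomes 1
p_4 = 6: count[6] becomes 1
p_5 = 8: count[8] becomes 1
p_6 = 5: count[5] becomes 1
p_7 = 2: count[2] becomes 2
p_8 = 8: count[8] becomes 2
Degrees (1 + count): deg[1]=1+0=1, deg[2]=1+2=3, deg[3]=1+0=1, deg[4]=1+0=1, deg[5]=1+1=2, deg[6]=1+1=2, deg[7]=1+1=2, deg[8]=1+2=3, deg[9]=1+0=1, deg[10]=1+1=2

Answer: 1 3 1 1 2 2 2 3 1 2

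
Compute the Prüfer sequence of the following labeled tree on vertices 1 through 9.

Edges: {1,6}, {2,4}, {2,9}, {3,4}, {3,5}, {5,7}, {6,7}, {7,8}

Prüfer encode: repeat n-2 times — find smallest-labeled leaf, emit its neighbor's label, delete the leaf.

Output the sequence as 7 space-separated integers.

Answer: 6 7 7 5 3 4 2

Derivation:
Step 1: leaves = {1,8,9}. Remove smallest leaf 1, emit neighbor 6.
Step 2: leaves = {6,8,9}. Remove smallest leaf 6, emit neighbor 7.
Step 3: leaves = {8,9}. Remove smallest leaf 8, emit neighbor 7.
Step 4: leaves = {7,9}. Remove smallest leaf 7, emit neighbor 5.
Step 5: leaves = {5,9}. Remove smallest leaf 5, emit neighbor 3.
Step 6: leaves = {3,9}. Remove smallest leaf 3, emit neighbor 4.
Step 7: leaves = {4,9}. Remove smallest leaf 4, emit neighbor 2.
Done: 2 vertices remain (2, 9). Sequence = [6 7 7 5 3 4 2]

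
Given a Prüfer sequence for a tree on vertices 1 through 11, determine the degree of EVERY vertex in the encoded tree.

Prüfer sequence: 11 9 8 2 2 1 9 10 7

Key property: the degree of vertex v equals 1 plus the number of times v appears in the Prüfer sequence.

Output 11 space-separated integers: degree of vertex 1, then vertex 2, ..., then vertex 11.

p_1 = 11: count[11] becomes 1
p_2 = 9: count[9] becomes 1
p_3 = 8: count[8] becomes 1
p_4 = 2: count[2] becomes 1
p_5 = 2: count[2] becomes 2
p_6 = 1: count[1] becomes 1
p_7 = 9: count[9] becomes 2
p_8 = 10: count[10] becomes 1
p_9 = 7: count[7] becomes 1
Degrees (1 + count): deg[1]=1+1=2, deg[2]=1+2=3, deg[3]=1+0=1, deg[4]=1+0=1, deg[5]=1+0=1, deg[6]=1+0=1, deg[7]=1+1=2, deg[8]=1+1=2, deg[9]=1+2=3, deg[10]=1+1=2, deg[11]=1+1=2

Answer: 2 3 1 1 1 1 2 2 3 2 2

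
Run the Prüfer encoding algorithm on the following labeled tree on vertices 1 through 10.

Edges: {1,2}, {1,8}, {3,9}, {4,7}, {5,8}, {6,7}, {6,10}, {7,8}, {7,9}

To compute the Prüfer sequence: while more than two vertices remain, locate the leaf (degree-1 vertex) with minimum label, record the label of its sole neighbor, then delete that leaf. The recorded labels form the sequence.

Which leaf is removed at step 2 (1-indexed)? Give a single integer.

Step 1: current leaves = {2,3,4,5,10}. Remove leaf 2 (neighbor: 1).
Step 2: current leaves = {1,3,4,5,10}. Remove leaf 1 (neighbor: 8).

Answer: 1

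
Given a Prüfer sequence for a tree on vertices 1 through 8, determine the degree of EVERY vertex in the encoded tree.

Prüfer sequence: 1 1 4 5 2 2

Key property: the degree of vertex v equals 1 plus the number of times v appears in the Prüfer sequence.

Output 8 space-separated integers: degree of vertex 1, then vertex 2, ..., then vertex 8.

p_1 = 1: count[1] becomes 1
p_2 = 1: count[1] becomes 2
p_3 = 4: count[4] becomes 1
p_4 = 5: count[5] becomes 1
p_5 = 2: count[2] becomes 1
p_6 = 2: count[2] becomes 2
Degrees (1 + count): deg[1]=1+2=3, deg[2]=1+2=3, deg[3]=1+0=1, deg[4]=1+1=2, deg[5]=1+1=2, deg[6]=1+0=1, deg[7]=1+0=1, deg[8]=1+0=1

Answer: 3 3 1 2 2 1 1 1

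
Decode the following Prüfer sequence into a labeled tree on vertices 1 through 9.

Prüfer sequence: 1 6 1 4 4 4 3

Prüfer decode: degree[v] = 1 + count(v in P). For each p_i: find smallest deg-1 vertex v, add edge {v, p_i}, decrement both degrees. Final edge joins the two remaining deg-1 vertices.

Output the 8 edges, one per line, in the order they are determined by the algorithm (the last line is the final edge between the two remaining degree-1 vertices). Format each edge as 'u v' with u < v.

Answer: 1 2
5 6
1 6
1 4
4 7
4 8
3 4
3 9

Derivation:
Initial degrees: {1:3, 2:1, 3:2, 4:4, 5:1, 6:2, 7:1, 8:1, 9:1}
Step 1: smallest deg-1 vertex = 2, p_1 = 1. Add edge {1,2}. Now deg[2]=0, deg[1]=2.
Step 2: smallest deg-1 vertex = 5, p_2 = 6. Add edge {5,6}. Now deg[5]=0, deg[6]=1.
Step 3: smallest deg-1 vertex = 6, p_3 = 1. Add edge {1,6}. Now deg[6]=0, deg[1]=1.
Step 4: smallest deg-1 vertex = 1, p_4 = 4. Add edge {1,4}. Now deg[1]=0, deg[4]=3.
Step 5: smallest deg-1 vertex = 7, p_5 = 4. Add edge {4,7}. Now deg[7]=0, deg[4]=2.
Step 6: smallest deg-1 vertex = 8, p_6 = 4. Add edge {4,8}. Now deg[8]=0, deg[4]=1.
Step 7: smallest deg-1 vertex = 4, p_7 = 3. Add edge {3,4}. Now deg[4]=0, deg[3]=1.
Final: two remaining deg-1 vertices are 3, 9. Add edge {3,9}.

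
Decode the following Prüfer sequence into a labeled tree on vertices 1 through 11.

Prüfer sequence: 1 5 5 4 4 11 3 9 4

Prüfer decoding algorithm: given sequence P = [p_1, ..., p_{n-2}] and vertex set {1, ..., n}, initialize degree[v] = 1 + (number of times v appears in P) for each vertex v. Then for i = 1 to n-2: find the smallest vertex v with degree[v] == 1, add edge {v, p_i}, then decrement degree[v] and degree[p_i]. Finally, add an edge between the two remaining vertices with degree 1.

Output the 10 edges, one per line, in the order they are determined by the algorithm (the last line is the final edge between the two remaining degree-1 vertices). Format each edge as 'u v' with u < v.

Initial degrees: {1:2, 2:1, 3:2, 4:4, 5:3, 6:1, 7:1, 8:1, 9:2, 10:1, 11:2}
Step 1: smallest deg-1 vertex = 2, p_1 = 1. Add edge {1,2}. Now deg[2]=0, deg[1]=1.
Step 2: smallest deg-1 vertex = 1, p_2 = 5. Add edge {1,5}. Now deg[1]=0, deg[5]=2.
Step 3: smallest deg-1 vertex = 6, p_3 = 5. Add edge {5,6}. Now deg[6]=0, deg[5]=1.
Step 4: smallest deg-1 vertex = 5, p_4 = 4. Add edge {4,5}. Now deg[5]=0, deg[4]=3.
Step 5: smallest deg-1 vertex = 7, p_5 = 4. Add edge {4,7}. Now deg[7]=0, deg[4]=2.
Step 6: smallest deg-1 vertex = 8, p_6 = 11. Add edge {8,11}. Now deg[8]=0, deg[11]=1.
Step 7: smallest deg-1 vertex = 10, p_7 = 3. Add edge {3,10}. Now deg[10]=0, deg[3]=1.
Step 8: smallest deg-1 vertex = 3, p_8 = 9. Add edge {3,9}. Now deg[3]=0, deg[9]=1.
Step 9: smallest deg-1 vertex = 9, p_9 = 4. Add edge {4,9}. Now deg[9]=0, deg[4]=1.
Final: two remaining deg-1 vertices are 4, 11. Add edge {4,11}.

Answer: 1 2
1 5
5 6
4 5
4 7
8 11
3 10
3 9
4 9
4 11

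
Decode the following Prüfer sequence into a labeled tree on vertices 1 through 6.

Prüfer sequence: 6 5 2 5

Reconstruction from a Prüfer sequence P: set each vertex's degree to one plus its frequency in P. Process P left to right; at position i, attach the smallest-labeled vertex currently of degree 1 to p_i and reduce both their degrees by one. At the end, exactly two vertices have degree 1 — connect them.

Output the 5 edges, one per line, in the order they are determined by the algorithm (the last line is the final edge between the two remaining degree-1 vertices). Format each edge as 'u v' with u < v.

Initial degrees: {1:1, 2:2, 3:1, 4:1, 5:3, 6:2}
Step 1: smallest deg-1 vertex = 1, p_1 = 6. Add edge {1,6}. Now deg[1]=0, deg[6]=1.
Step 2: smallest deg-1 vertex = 3, p_2 = 5. Add edge {3,5}. Now deg[3]=0, deg[5]=2.
Step 3: smallest deg-1 vertex = 4, p_3 = 2. Add edge {2,4}. Now deg[4]=0, deg[2]=1.
Step 4: smallest deg-1 vertex = 2, p_4 = 5. Add edge {2,5}. Now deg[2]=0, deg[5]=1.
Final: two remaining deg-1 vertices are 5, 6. Add edge {5,6}.

Answer: 1 6
3 5
2 4
2 5
5 6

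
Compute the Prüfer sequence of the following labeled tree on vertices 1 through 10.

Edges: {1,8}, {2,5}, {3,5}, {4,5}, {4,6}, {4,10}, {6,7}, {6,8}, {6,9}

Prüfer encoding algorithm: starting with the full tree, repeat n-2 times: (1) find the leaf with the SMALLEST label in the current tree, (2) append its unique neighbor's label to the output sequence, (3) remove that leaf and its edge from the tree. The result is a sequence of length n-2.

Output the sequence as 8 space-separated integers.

Answer: 8 5 5 4 6 6 6 4

Derivation:
Step 1: leaves = {1,2,3,7,9,10}. Remove smallest leaf 1, emit neighbor 8.
Step 2: leaves = {2,3,7,8,9,10}. Remove smallest leaf 2, emit neighbor 5.
Step 3: leaves = {3,7,8,9,10}. Remove smallest leaf 3, emit neighbor 5.
Step 4: leaves = {5,7,8,9,10}. Remove smallest leaf 5, emit neighbor 4.
Step 5: leaves = {7,8,9,10}. Remove smallest leaf 7, emit neighbor 6.
Step 6: leaves = {8,9,10}. Remove smallest leaf 8, emit neighbor 6.
Step 7: leaves = {9,10}. Remove smallest leaf 9, emit neighbor 6.
Step 8: leaves = {6,10}. Remove smallest leaf 6, emit neighbor 4.
Done: 2 vertices remain (4, 10). Sequence = [8 5 5 4 6 6 6 4]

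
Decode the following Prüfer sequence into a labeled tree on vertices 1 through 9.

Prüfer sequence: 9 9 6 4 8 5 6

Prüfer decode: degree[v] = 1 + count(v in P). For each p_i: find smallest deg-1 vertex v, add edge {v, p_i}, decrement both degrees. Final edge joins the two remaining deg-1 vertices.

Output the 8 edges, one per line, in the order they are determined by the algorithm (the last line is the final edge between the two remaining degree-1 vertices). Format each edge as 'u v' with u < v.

Answer: 1 9
2 9
3 6
4 7
4 8
5 8
5 6
6 9

Derivation:
Initial degrees: {1:1, 2:1, 3:1, 4:2, 5:2, 6:3, 7:1, 8:2, 9:3}
Step 1: smallest deg-1 vertex = 1, p_1 = 9. Add edge {1,9}. Now deg[1]=0, deg[9]=2.
Step 2: smallest deg-1 vertex = 2, p_2 = 9. Add edge {2,9}. Now deg[2]=0, deg[9]=1.
Step 3: smallest deg-1 vertex = 3, p_3 = 6. Add edge {3,6}. Now deg[3]=0, deg[6]=2.
Step 4: smallest deg-1 vertex = 7, p_4 = 4. Add edge {4,7}. Now deg[7]=0, deg[4]=1.
Step 5: smallest deg-1 vertex = 4, p_5 = 8. Add edge {4,8}. Now deg[4]=0, deg[8]=1.
Step 6: smallest deg-1 vertex = 8, p_6 = 5. Add edge {5,8}. Now deg[8]=0, deg[5]=1.
Step 7: smallest deg-1 vertex = 5, p_7 = 6. Add edge {5,6}. Now deg[5]=0, deg[6]=1.
Final: two remaining deg-1 vertices are 6, 9. Add edge {6,9}.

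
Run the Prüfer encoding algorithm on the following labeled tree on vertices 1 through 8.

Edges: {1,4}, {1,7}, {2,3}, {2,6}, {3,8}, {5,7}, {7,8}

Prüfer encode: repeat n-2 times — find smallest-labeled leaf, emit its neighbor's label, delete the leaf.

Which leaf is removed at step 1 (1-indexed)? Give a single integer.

Answer: 4

Derivation:
Step 1: current leaves = {4,5,6}. Remove leaf 4 (neighbor: 1).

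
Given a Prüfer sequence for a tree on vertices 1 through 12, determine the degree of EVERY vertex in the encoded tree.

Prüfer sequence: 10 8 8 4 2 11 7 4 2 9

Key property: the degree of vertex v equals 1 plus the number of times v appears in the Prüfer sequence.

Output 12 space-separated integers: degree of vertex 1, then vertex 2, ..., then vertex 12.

Answer: 1 3 1 3 1 1 2 3 2 2 2 1

Derivation:
p_1 = 10: count[10] becomes 1
p_2 = 8: count[8] becomes 1
p_3 = 8: count[8] becomes 2
p_4 = 4: count[4] becomes 1
p_5 = 2: count[2] becomes 1
p_6 = 11: count[11] becomes 1
p_7 = 7: count[7] becomes 1
p_8 = 4: count[4] becomes 2
p_9 = 2: count[2] becomes 2
p_10 = 9: count[9] becomes 1
Degrees (1 + count): deg[1]=1+0=1, deg[2]=1+2=3, deg[3]=1+0=1, deg[4]=1+2=3, deg[5]=1+0=1, deg[6]=1+0=1, deg[7]=1+1=2, deg[8]=1+2=3, deg[9]=1+1=2, deg[10]=1+1=2, deg[11]=1+1=2, deg[12]=1+0=1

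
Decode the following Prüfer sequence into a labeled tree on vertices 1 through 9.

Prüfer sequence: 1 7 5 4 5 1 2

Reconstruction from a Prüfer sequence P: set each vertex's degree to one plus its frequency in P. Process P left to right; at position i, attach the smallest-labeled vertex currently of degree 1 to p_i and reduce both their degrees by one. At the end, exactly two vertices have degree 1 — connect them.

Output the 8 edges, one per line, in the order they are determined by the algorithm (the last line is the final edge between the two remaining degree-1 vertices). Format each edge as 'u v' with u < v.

Initial degrees: {1:3, 2:2, 3:1, 4:2, 5:3, 6:1, 7:2, 8:1, 9:1}
Step 1: smallest deg-1 vertex = 3, p_1 = 1. Add edge {1,3}. Now deg[3]=0, deg[1]=2.
Step 2: smallest deg-1 vertex = 6, p_2 = 7. Add edge {6,7}. Now deg[6]=0, deg[7]=1.
Step 3: smallest deg-1 vertex = 7, p_3 = 5. Add edge {5,7}. Now deg[7]=0, deg[5]=2.
Step 4: smallest deg-1 vertex = 8, p_4 = 4. Add edge {4,8}. Now deg[8]=0, deg[4]=1.
Step 5: smallest deg-1 vertex = 4, p_5 = 5. Add edge {4,5}. Now deg[4]=0, deg[5]=1.
Step 6: smallest deg-1 vertex = 5, p_6 = 1. Add edge {1,5}. Now deg[5]=0, deg[1]=1.
Step 7: smallest deg-1 vertex = 1, p_7 = 2. Add edge {1,2}. Now deg[1]=0, deg[2]=1.
Final: two remaining deg-1 vertices are 2, 9. Add edge {2,9}.

Answer: 1 3
6 7
5 7
4 8
4 5
1 5
1 2
2 9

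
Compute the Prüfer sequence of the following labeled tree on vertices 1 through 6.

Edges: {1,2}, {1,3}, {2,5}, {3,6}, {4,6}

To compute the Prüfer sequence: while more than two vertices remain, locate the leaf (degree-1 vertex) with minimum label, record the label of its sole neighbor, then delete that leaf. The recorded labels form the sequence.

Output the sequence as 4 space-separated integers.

Step 1: leaves = {4,5}. Remove smallest leaf 4, emit neighbor 6.
Step 2: leaves = {5,6}. Remove smallest leaf 5, emit neighbor 2.
Step 3: leaves = {2,6}. Remove smallest leaf 2, emit neighbor 1.
Step 4: leaves = {1,6}. Remove smallest leaf 1, emit neighbor 3.
Done: 2 vertices remain (3, 6). Sequence = [6 2 1 3]

Answer: 6 2 1 3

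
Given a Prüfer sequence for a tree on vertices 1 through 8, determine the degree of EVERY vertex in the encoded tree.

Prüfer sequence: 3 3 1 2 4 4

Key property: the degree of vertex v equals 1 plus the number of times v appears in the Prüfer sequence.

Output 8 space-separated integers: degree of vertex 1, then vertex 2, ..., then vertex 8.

Answer: 2 2 3 3 1 1 1 1

Derivation:
p_1 = 3: count[3] becomes 1
p_2 = 3: count[3] becomes 2
p_3 = 1: count[1] becomes 1
p_4 = 2: count[2] becomes 1
p_5 = 4: count[4] becomes 1
p_6 = 4: count[4] becomes 2
Degrees (1 + count): deg[1]=1+1=2, deg[2]=1+1=2, deg[3]=1+2=3, deg[4]=1+2=3, deg[5]=1+0=1, deg[6]=1+0=1, deg[7]=1+0=1, deg[8]=1+0=1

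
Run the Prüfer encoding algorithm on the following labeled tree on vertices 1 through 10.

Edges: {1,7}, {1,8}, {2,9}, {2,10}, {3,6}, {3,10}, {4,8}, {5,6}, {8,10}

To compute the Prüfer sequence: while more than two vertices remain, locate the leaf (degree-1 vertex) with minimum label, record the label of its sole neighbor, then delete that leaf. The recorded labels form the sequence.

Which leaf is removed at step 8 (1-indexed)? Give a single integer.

Step 1: current leaves = {4,5,7,9}. Remove leaf 4 (neighbor: 8).
Step 2: current leaves = {5,7,9}. Remove leaf 5 (neighbor: 6).
Step 3: current leaves = {6,7,9}. Remove leaf 6 (neighbor: 3).
Step 4: current leaves = {3,7,9}. Remove leaf 3 (neighbor: 10).
Step 5: current leaves = {7,9}. Remove leaf 7 (neighbor: 1).
Step 6: current leaves = {1,9}. Remove leaf 1 (neighbor: 8).
Step 7: current leaves = {8,9}. Remove leaf 8 (neighbor: 10).
Step 8: current leaves = {9,10}. Remove leaf 9 (neighbor: 2).

Answer: 9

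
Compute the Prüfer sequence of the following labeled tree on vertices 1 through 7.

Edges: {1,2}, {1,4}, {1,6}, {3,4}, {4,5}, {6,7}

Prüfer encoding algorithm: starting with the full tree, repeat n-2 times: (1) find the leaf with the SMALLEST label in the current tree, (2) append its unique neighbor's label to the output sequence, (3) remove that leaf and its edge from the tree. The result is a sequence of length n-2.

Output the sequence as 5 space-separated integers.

Step 1: leaves = {2,3,5,7}. Remove smallest leaf 2, emit neighbor 1.
Step 2: leaves = {3,5,7}. Remove smallest leaf 3, emit neighbor 4.
Step 3: leaves = {5,7}. Remove smallest leaf 5, emit neighbor 4.
Step 4: leaves = {4,7}. Remove smallest leaf 4, emit neighbor 1.
Step 5: leaves = {1,7}. Remove smallest leaf 1, emit neighbor 6.
Done: 2 vertices remain (6, 7). Sequence = [1 4 4 1 6]

Answer: 1 4 4 1 6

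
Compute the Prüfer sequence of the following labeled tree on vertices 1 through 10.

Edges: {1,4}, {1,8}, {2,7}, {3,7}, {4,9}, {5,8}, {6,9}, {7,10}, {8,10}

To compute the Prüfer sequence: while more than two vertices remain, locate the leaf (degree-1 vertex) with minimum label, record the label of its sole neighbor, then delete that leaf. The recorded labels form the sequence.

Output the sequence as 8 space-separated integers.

Answer: 7 7 8 9 10 4 1 8

Derivation:
Step 1: leaves = {2,3,5,6}. Remove smallest leaf 2, emit neighbor 7.
Step 2: leaves = {3,5,6}. Remove smallest leaf 3, emit neighbor 7.
Step 3: leaves = {5,6,7}. Remove smallest leaf 5, emit neighbor 8.
Step 4: leaves = {6,7}. Remove smallest leaf 6, emit neighbor 9.
Step 5: leaves = {7,9}. Remove smallest leaf 7, emit neighbor 10.
Step 6: leaves = {9,10}. Remove smallest leaf 9, emit neighbor 4.
Step 7: leaves = {4,10}. Remove smallest leaf 4, emit neighbor 1.
Step 8: leaves = {1,10}. Remove smallest leaf 1, emit neighbor 8.
Done: 2 vertices remain (8, 10). Sequence = [7 7 8 9 10 4 1 8]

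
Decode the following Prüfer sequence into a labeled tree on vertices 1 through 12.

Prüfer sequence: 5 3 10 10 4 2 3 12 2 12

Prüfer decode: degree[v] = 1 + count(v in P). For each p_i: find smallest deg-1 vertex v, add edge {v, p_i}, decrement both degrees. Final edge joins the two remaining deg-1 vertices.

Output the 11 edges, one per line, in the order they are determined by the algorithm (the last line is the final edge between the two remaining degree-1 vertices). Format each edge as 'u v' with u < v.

Answer: 1 5
3 5
6 10
7 10
4 8
2 4
3 9
3 12
2 10
2 12
11 12

Derivation:
Initial degrees: {1:1, 2:3, 3:3, 4:2, 5:2, 6:1, 7:1, 8:1, 9:1, 10:3, 11:1, 12:3}
Step 1: smallest deg-1 vertex = 1, p_1 = 5. Add edge {1,5}. Now deg[1]=0, deg[5]=1.
Step 2: smallest deg-1 vertex = 5, p_2 = 3. Add edge {3,5}. Now deg[5]=0, deg[3]=2.
Step 3: smallest deg-1 vertex = 6, p_3 = 10. Add edge {6,10}. Now deg[6]=0, deg[10]=2.
Step 4: smallest deg-1 vertex = 7, p_4 = 10. Add edge {7,10}. Now deg[7]=0, deg[10]=1.
Step 5: smallest deg-1 vertex = 8, p_5 = 4. Add edge {4,8}. Now deg[8]=0, deg[4]=1.
Step 6: smallest deg-1 vertex = 4, p_6 = 2. Add edge {2,4}. Now deg[4]=0, deg[2]=2.
Step 7: smallest deg-1 vertex = 9, p_7 = 3. Add edge {3,9}. Now deg[9]=0, deg[3]=1.
Step 8: smallest deg-1 vertex = 3, p_8 = 12. Add edge {3,12}. Now deg[3]=0, deg[12]=2.
Step 9: smallest deg-1 vertex = 10, p_9 = 2. Add edge {2,10}. Now deg[10]=0, deg[2]=1.
Step 10: smallest deg-1 vertex = 2, p_10 = 12. Add edge {2,12}. Now deg[2]=0, deg[12]=1.
Final: two remaining deg-1 vertices are 11, 12. Add edge {11,12}.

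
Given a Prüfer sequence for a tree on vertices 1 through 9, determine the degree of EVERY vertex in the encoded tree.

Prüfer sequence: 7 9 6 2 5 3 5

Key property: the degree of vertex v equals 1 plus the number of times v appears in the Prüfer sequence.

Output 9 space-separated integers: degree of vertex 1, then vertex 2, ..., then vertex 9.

Answer: 1 2 2 1 3 2 2 1 2

Derivation:
p_1 = 7: count[7] becomes 1
p_2 = 9: count[9] becomes 1
p_3 = 6: count[6] becomes 1
p_4 = 2: count[2] becomes 1
p_5 = 5: count[5] becomes 1
p_6 = 3: count[3] becomes 1
p_7 = 5: count[5] becomes 2
Degrees (1 + count): deg[1]=1+0=1, deg[2]=1+1=2, deg[3]=1+1=2, deg[4]=1+0=1, deg[5]=1+2=3, deg[6]=1+1=2, deg[7]=1+1=2, deg[8]=1+0=1, deg[9]=1+1=2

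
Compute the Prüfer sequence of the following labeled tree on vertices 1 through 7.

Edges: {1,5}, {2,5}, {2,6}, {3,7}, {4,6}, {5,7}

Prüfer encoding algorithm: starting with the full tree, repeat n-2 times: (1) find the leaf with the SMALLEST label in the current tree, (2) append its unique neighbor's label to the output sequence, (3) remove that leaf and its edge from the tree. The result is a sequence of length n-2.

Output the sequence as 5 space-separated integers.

Answer: 5 7 6 2 5

Derivation:
Step 1: leaves = {1,3,4}. Remove smallest leaf 1, emit neighbor 5.
Step 2: leaves = {3,4}. Remove smallest leaf 3, emit neighbor 7.
Step 3: leaves = {4,7}. Remove smallest leaf 4, emit neighbor 6.
Step 4: leaves = {6,7}. Remove smallest leaf 6, emit neighbor 2.
Step 5: leaves = {2,7}. Remove smallest leaf 2, emit neighbor 5.
Done: 2 vertices remain (5, 7). Sequence = [5 7 6 2 5]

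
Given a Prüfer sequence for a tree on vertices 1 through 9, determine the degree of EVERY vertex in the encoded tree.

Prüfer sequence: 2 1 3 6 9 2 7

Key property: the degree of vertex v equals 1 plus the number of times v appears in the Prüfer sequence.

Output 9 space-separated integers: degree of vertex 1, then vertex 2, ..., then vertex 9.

Answer: 2 3 2 1 1 2 2 1 2

Derivation:
p_1 = 2: count[2] becomes 1
p_2 = 1: count[1] becomes 1
p_3 = 3: count[3] becomes 1
p_4 = 6: count[6] becomes 1
p_5 = 9: count[9] becomes 1
p_6 = 2: count[2] becomes 2
p_7 = 7: count[7] becomes 1
Degrees (1 + count): deg[1]=1+1=2, deg[2]=1+2=3, deg[3]=1+1=2, deg[4]=1+0=1, deg[5]=1+0=1, deg[6]=1+1=2, deg[7]=1+1=2, deg[8]=1+0=1, deg[9]=1+1=2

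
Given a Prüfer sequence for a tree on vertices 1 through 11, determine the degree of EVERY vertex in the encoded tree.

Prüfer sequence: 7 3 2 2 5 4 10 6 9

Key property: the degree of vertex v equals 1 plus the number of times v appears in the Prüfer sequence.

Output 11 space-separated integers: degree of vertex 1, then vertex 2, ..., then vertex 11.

p_1 = 7: count[7] becomes 1
p_2 = 3: count[3] becomes 1
p_3 = 2: count[2] becomes 1
p_4 = 2: count[2] becomes 2
p_5 = 5: count[5] becomes 1
p_6 = 4: count[4] becomes 1
p_7 = 10: count[10] becomes 1
p_8 = 6: count[6] becomes 1
p_9 = 9: count[9] becomes 1
Degrees (1 + count): deg[1]=1+0=1, deg[2]=1+2=3, deg[3]=1+1=2, deg[4]=1+1=2, deg[5]=1+1=2, deg[6]=1+1=2, deg[7]=1+1=2, deg[8]=1+0=1, deg[9]=1+1=2, deg[10]=1+1=2, deg[11]=1+0=1

Answer: 1 3 2 2 2 2 2 1 2 2 1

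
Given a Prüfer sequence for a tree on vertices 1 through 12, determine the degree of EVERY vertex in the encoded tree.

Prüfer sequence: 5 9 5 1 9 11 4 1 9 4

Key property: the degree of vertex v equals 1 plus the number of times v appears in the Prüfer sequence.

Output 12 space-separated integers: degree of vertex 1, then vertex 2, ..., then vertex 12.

Answer: 3 1 1 3 3 1 1 1 4 1 2 1

Derivation:
p_1 = 5: count[5] becomes 1
p_2 = 9: count[9] becomes 1
p_3 = 5: count[5] becomes 2
p_4 = 1: count[1] becomes 1
p_5 = 9: count[9] becomes 2
p_6 = 11: count[11] becomes 1
p_7 = 4: count[4] becomes 1
p_8 = 1: count[1] becomes 2
p_9 = 9: count[9] becomes 3
p_10 = 4: count[4] becomes 2
Degrees (1 + count): deg[1]=1+2=3, deg[2]=1+0=1, deg[3]=1+0=1, deg[4]=1+2=3, deg[5]=1+2=3, deg[6]=1+0=1, deg[7]=1+0=1, deg[8]=1+0=1, deg[9]=1+3=4, deg[10]=1+0=1, deg[11]=1+1=2, deg[12]=1+0=1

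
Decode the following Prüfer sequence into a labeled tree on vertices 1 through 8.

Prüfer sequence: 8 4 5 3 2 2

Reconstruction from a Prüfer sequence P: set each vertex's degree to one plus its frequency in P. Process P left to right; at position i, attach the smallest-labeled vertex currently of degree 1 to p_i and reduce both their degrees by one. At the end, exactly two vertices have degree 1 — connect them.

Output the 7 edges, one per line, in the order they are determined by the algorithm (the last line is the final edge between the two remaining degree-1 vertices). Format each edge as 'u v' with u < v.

Initial degrees: {1:1, 2:3, 3:2, 4:2, 5:2, 6:1, 7:1, 8:2}
Step 1: smallest deg-1 vertex = 1, p_1 = 8. Add edge {1,8}. Now deg[1]=0, deg[8]=1.
Step 2: smallest deg-1 vertex = 6, p_2 = 4. Add edge {4,6}. Now deg[6]=0, deg[4]=1.
Step 3: smallest deg-1 vertex = 4, p_3 = 5. Add edge {4,5}. Now deg[4]=0, deg[5]=1.
Step 4: smallest deg-1 vertex = 5, p_4 = 3. Add edge {3,5}. Now deg[5]=0, deg[3]=1.
Step 5: smallest deg-1 vertex = 3, p_5 = 2. Add edge {2,3}. Now deg[3]=0, deg[2]=2.
Step 6: smallest deg-1 vertex = 7, p_6 = 2. Add edge {2,7}. Now deg[7]=0, deg[2]=1.
Final: two remaining deg-1 vertices are 2, 8. Add edge {2,8}.

Answer: 1 8
4 6
4 5
3 5
2 3
2 7
2 8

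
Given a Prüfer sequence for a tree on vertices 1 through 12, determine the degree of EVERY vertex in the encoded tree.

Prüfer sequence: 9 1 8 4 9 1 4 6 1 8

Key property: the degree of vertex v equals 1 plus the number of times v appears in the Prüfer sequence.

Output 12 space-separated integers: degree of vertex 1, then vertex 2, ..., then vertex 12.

Answer: 4 1 1 3 1 2 1 3 3 1 1 1

Derivation:
p_1 = 9: count[9] becomes 1
p_2 = 1: count[1] becomes 1
p_3 = 8: count[8] becomes 1
p_4 = 4: count[4] becomes 1
p_5 = 9: count[9] becomes 2
p_6 = 1: count[1] becomes 2
p_7 = 4: count[4] becomes 2
p_8 = 6: count[6] becomes 1
p_9 = 1: count[1] becomes 3
p_10 = 8: count[8] becomes 2
Degrees (1 + count): deg[1]=1+3=4, deg[2]=1+0=1, deg[3]=1+0=1, deg[4]=1+2=3, deg[5]=1+0=1, deg[6]=1+1=2, deg[7]=1+0=1, deg[8]=1+2=3, deg[9]=1+2=3, deg[10]=1+0=1, deg[11]=1+0=1, deg[12]=1+0=1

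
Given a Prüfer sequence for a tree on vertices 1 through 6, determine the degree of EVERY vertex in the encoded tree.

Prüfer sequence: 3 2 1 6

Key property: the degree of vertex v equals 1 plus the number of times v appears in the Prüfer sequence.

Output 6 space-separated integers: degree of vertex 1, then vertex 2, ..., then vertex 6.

p_1 = 3: count[3] becomes 1
p_2 = 2: count[2] becomes 1
p_3 = 1: count[1] becomes 1
p_4 = 6: count[6] becomes 1
Degrees (1 + count): deg[1]=1+1=2, deg[2]=1+1=2, deg[3]=1+1=2, deg[4]=1+0=1, deg[5]=1+0=1, deg[6]=1+1=2

Answer: 2 2 2 1 1 2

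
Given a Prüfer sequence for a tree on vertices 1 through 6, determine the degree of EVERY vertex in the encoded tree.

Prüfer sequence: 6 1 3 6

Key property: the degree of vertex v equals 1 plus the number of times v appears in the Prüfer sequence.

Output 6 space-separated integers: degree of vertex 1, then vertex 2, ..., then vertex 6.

p_1 = 6: count[6] becomes 1
p_2 = 1: count[1] becomes 1
p_3 = 3: count[3] becomes 1
p_4 = 6: count[6] becomes 2
Degrees (1 + count): deg[1]=1+1=2, deg[2]=1+0=1, deg[3]=1+1=2, deg[4]=1+0=1, deg[5]=1+0=1, deg[6]=1+2=3

Answer: 2 1 2 1 1 3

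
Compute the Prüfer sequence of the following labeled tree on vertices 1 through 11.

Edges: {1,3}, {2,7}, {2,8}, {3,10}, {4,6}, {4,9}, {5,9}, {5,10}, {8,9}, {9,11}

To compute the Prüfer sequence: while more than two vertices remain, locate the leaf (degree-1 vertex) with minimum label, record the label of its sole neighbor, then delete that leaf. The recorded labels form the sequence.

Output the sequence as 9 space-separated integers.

Answer: 3 10 4 9 2 8 9 5 9

Derivation:
Step 1: leaves = {1,6,7,11}. Remove smallest leaf 1, emit neighbor 3.
Step 2: leaves = {3,6,7,11}. Remove smallest leaf 3, emit neighbor 10.
Step 3: leaves = {6,7,10,11}. Remove smallest leaf 6, emit neighbor 4.
Step 4: leaves = {4,7,10,11}. Remove smallest leaf 4, emit neighbor 9.
Step 5: leaves = {7,10,11}. Remove smallest leaf 7, emit neighbor 2.
Step 6: leaves = {2,10,11}. Remove smallest leaf 2, emit neighbor 8.
Step 7: leaves = {8,10,11}. Remove smallest leaf 8, emit neighbor 9.
Step 8: leaves = {10,11}. Remove smallest leaf 10, emit neighbor 5.
Step 9: leaves = {5,11}. Remove smallest leaf 5, emit neighbor 9.
Done: 2 vertices remain (9, 11). Sequence = [3 10 4 9 2 8 9 5 9]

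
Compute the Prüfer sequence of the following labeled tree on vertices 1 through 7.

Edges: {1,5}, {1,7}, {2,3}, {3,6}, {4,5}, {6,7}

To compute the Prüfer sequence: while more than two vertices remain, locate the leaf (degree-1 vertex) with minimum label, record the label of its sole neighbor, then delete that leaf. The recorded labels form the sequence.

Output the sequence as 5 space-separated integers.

Answer: 3 6 5 1 7

Derivation:
Step 1: leaves = {2,4}. Remove smallest leaf 2, emit neighbor 3.
Step 2: leaves = {3,4}. Remove smallest leaf 3, emit neighbor 6.
Step 3: leaves = {4,6}. Remove smallest leaf 4, emit neighbor 5.
Step 4: leaves = {5,6}. Remove smallest leaf 5, emit neighbor 1.
Step 5: leaves = {1,6}. Remove smallest leaf 1, emit neighbor 7.
Done: 2 vertices remain (6, 7). Sequence = [3 6 5 1 7]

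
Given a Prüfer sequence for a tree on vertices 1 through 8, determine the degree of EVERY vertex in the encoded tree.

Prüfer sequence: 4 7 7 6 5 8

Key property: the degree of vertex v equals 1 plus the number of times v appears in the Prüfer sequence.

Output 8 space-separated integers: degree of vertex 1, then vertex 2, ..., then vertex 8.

p_1 = 4: count[4] becomes 1
p_2 = 7: count[7] becomes 1
p_3 = 7: count[7] becomes 2
p_4 = 6: count[6] becomes 1
p_5 = 5: count[5] becomes 1
p_6 = 8: count[8] becomes 1
Degrees (1 + count): deg[1]=1+0=1, deg[2]=1+0=1, deg[3]=1+0=1, deg[4]=1+1=2, deg[5]=1+1=2, deg[6]=1+1=2, deg[7]=1+2=3, deg[8]=1+1=2

Answer: 1 1 1 2 2 2 3 2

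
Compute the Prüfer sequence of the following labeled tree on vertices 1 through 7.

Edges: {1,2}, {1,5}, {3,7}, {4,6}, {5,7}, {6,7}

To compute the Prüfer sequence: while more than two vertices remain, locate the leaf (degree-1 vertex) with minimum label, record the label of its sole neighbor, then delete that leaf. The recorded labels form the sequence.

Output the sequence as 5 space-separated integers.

Step 1: leaves = {2,3,4}. Remove smallest leaf 2, emit neighbor 1.
Step 2: leaves = {1,3,4}. Remove smallest leaf 1, emit neighbor 5.
Step 3: leaves = {3,4,5}. Remove smallest leaf 3, emit neighbor 7.
Step 4: leaves = {4,5}. Remove smallest leaf 4, emit neighbor 6.
Step 5: leaves = {5,6}. Remove smallest leaf 5, emit neighbor 7.
Done: 2 vertices remain (6, 7). Sequence = [1 5 7 6 7]

Answer: 1 5 7 6 7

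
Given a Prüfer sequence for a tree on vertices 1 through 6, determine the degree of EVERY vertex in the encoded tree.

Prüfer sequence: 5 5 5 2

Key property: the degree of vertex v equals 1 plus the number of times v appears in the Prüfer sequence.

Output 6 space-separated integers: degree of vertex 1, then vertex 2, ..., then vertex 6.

Answer: 1 2 1 1 4 1

Derivation:
p_1 = 5: count[5] becomes 1
p_2 = 5: count[5] becomes 2
p_3 = 5: count[5] becomes 3
p_4 = 2: count[2] becomes 1
Degrees (1 + count): deg[1]=1+0=1, deg[2]=1+1=2, deg[3]=1+0=1, deg[4]=1+0=1, deg[5]=1+3=4, deg[6]=1+0=1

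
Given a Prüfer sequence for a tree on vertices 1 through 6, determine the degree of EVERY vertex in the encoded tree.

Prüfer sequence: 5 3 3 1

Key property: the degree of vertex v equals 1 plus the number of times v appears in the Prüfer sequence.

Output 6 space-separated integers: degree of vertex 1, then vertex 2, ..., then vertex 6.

Answer: 2 1 3 1 2 1

Derivation:
p_1 = 5: count[5] becomes 1
p_2 = 3: count[3] becomes 1
p_3 = 3: count[3] becomes 2
p_4 = 1: count[1] becomes 1
Degrees (1 + count): deg[1]=1+1=2, deg[2]=1+0=1, deg[3]=1+2=3, deg[4]=1+0=1, deg[5]=1+1=2, deg[6]=1+0=1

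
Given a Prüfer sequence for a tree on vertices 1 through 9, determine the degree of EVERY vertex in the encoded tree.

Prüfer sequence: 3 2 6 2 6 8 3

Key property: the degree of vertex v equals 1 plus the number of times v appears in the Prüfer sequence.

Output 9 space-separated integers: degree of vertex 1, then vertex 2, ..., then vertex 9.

p_1 = 3: count[3] becomes 1
p_2 = 2: count[2] becomes 1
p_3 = 6: count[6] becomes 1
p_4 = 2: count[2] becomes 2
p_5 = 6: count[6] becomes 2
p_6 = 8: count[8] becomes 1
p_7 = 3: count[3] becomes 2
Degrees (1 + count): deg[1]=1+0=1, deg[2]=1+2=3, deg[3]=1+2=3, deg[4]=1+0=1, deg[5]=1+0=1, deg[6]=1+2=3, deg[7]=1+0=1, deg[8]=1+1=2, deg[9]=1+0=1

Answer: 1 3 3 1 1 3 1 2 1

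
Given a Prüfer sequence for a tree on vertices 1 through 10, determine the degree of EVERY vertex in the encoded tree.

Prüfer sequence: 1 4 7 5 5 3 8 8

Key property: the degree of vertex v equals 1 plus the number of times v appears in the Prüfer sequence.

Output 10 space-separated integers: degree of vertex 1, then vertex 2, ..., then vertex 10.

Answer: 2 1 2 2 3 1 2 3 1 1

Derivation:
p_1 = 1: count[1] becomes 1
p_2 = 4: count[4] becomes 1
p_3 = 7: count[7] becomes 1
p_4 = 5: count[5] becomes 1
p_5 = 5: count[5] becomes 2
p_6 = 3: count[3] becomes 1
p_7 = 8: count[8] becomes 1
p_8 = 8: count[8] becomes 2
Degrees (1 + count): deg[1]=1+1=2, deg[2]=1+0=1, deg[3]=1+1=2, deg[4]=1+1=2, deg[5]=1+2=3, deg[6]=1+0=1, deg[7]=1+1=2, deg[8]=1+2=3, deg[9]=1+0=1, deg[10]=1+0=1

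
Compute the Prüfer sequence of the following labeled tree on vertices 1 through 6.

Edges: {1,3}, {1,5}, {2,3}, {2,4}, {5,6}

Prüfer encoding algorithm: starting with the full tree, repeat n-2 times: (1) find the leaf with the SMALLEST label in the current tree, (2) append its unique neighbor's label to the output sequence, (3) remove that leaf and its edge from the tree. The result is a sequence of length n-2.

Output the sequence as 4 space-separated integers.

Answer: 2 3 1 5

Derivation:
Step 1: leaves = {4,6}. Remove smallest leaf 4, emit neighbor 2.
Step 2: leaves = {2,6}. Remove smallest leaf 2, emit neighbor 3.
Step 3: leaves = {3,6}. Remove smallest leaf 3, emit neighbor 1.
Step 4: leaves = {1,6}. Remove smallest leaf 1, emit neighbor 5.
Done: 2 vertices remain (5, 6). Sequence = [2 3 1 5]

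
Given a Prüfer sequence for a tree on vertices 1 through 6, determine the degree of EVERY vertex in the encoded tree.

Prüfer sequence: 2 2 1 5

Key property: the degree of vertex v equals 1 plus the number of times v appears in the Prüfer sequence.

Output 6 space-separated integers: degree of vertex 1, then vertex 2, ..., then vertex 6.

p_1 = 2: count[2] becomes 1
p_2 = 2: count[2] becomes 2
p_3 = 1: count[1] becomes 1
p_4 = 5: count[5] becomes 1
Degrees (1 + count): deg[1]=1+1=2, deg[2]=1+2=3, deg[3]=1+0=1, deg[4]=1+0=1, deg[5]=1+1=2, deg[6]=1+0=1

Answer: 2 3 1 1 2 1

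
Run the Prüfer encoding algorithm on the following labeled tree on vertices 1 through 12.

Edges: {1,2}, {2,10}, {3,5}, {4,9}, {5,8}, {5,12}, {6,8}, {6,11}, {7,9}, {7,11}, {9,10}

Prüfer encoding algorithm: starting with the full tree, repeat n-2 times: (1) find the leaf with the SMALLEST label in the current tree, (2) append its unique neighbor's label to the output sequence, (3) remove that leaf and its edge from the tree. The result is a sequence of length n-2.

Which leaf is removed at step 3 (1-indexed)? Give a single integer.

Step 1: current leaves = {1,3,4,12}. Remove leaf 1 (neighbor: 2).
Step 2: current leaves = {2,3,4,12}. Remove leaf 2 (neighbor: 10).
Step 3: current leaves = {3,4,10,12}. Remove leaf 3 (neighbor: 5).

Answer: 3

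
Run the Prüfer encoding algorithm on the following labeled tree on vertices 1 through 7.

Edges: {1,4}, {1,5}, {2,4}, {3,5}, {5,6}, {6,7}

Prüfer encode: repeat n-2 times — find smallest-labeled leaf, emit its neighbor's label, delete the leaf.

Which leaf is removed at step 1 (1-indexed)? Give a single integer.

Answer: 2

Derivation:
Step 1: current leaves = {2,3,7}. Remove leaf 2 (neighbor: 4).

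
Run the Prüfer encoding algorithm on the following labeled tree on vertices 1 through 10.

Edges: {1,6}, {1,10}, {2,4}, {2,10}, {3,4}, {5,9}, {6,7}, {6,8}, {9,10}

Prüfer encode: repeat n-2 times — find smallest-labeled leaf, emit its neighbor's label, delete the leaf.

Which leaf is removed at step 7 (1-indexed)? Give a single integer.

Answer: 6

Derivation:
Step 1: current leaves = {3,5,7,8}. Remove leaf 3 (neighbor: 4).
Step 2: current leaves = {4,5,7,8}. Remove leaf 4 (neighbor: 2).
Step 3: current leaves = {2,5,7,8}. Remove leaf 2 (neighbor: 10).
Step 4: current leaves = {5,7,8}. Remove leaf 5 (neighbor: 9).
Step 5: current leaves = {7,8,9}. Remove leaf 7 (neighbor: 6).
Step 6: current leaves = {8,9}. Remove leaf 8 (neighbor: 6).
Step 7: current leaves = {6,9}. Remove leaf 6 (neighbor: 1).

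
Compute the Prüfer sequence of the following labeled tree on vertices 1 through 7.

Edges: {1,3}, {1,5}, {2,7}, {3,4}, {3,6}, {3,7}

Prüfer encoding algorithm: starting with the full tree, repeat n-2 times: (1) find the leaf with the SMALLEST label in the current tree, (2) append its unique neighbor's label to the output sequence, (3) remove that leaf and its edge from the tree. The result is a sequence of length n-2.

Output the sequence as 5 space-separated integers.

Answer: 7 3 1 3 3

Derivation:
Step 1: leaves = {2,4,5,6}. Remove smallest leaf 2, emit neighbor 7.
Step 2: leaves = {4,5,6,7}. Remove smallest leaf 4, emit neighbor 3.
Step 3: leaves = {5,6,7}. Remove smallest leaf 5, emit neighbor 1.
Step 4: leaves = {1,6,7}. Remove smallest leaf 1, emit neighbor 3.
Step 5: leaves = {6,7}. Remove smallest leaf 6, emit neighbor 3.
Done: 2 vertices remain (3, 7). Sequence = [7 3 1 3 3]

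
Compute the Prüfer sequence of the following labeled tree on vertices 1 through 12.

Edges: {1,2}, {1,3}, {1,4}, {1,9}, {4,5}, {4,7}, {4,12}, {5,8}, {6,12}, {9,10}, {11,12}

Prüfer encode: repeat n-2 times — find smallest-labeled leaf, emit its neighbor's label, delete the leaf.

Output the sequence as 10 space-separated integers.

Answer: 1 1 12 4 5 4 9 1 4 12

Derivation:
Step 1: leaves = {2,3,6,7,8,10,11}. Remove smallest leaf 2, emit neighbor 1.
Step 2: leaves = {3,6,7,8,10,11}. Remove smallest leaf 3, emit neighbor 1.
Step 3: leaves = {6,7,8,10,11}. Remove smallest leaf 6, emit neighbor 12.
Step 4: leaves = {7,8,10,11}. Remove smallest leaf 7, emit neighbor 4.
Step 5: leaves = {8,10,11}. Remove smallest leaf 8, emit neighbor 5.
Step 6: leaves = {5,10,11}. Remove smallest leaf 5, emit neighbor 4.
Step 7: leaves = {10,11}. Remove smallest leaf 10, emit neighbor 9.
Step 8: leaves = {9,11}. Remove smallest leaf 9, emit neighbor 1.
Step 9: leaves = {1,11}. Remove smallest leaf 1, emit neighbor 4.
Step 10: leaves = {4,11}. Remove smallest leaf 4, emit neighbor 12.
Done: 2 vertices remain (11, 12). Sequence = [1 1 12 4 5 4 9 1 4 12]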